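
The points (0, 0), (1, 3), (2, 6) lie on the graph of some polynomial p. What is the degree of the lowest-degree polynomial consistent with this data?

1

Forward differences of the values at x = 0, 1, 2:
  p  : 0  3  6
  Δ  : 3  3
  Δ^2: 0
The first differences are constant (3) and nonzero, while all higher differences vanish, so the minimal degree is 1.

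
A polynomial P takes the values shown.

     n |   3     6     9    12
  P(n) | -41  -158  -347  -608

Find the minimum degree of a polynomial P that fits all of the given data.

Forward differences of the values at n = 3, 6, 9, 12:
  P  : -41  -158  -347  -608
  Δ  : -117  -189  -261
  Δ^2: -72  -72
  Δ^3: 0
The second differences are constant (-72) and nonzero, while all higher differences vanish, so the minimal degree is 2.

2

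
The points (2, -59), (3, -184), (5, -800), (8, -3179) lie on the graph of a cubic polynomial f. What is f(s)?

f(s) = -6s^3 - s^2 - 6s + 5

Using the Lagrange interpolation formula with nodes 2, 3, 5, 8:
  L_0(s) = (s - 3)(s - 5)(s - 8) / -18
  L_1(s) = (s - 2)(s - 5)(s - 8) / 10
  L_2(s) = (s - 2)(s - 3)(s - 8) / -18
  L_3(s) = (s - 2)(s - 3)(s - 5) / 90
Then f(s) = -59·L_0(s) - 184·L_1(s) - 800·L_2(s) - 3179·L_3(s).
Expanding and collecting terms gives f(s) = -6s^3 - s^2 - 6s + 5.
Check: f(2) = -59. ✓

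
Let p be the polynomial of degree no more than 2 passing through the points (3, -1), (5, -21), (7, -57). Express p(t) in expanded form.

Using the Lagrange interpolation formula with nodes 3, 5, 7:
  L_0(t) = (t - 5)(t - 7) / 8
  L_1(t) = (t - 3)(t - 7) / -4
  L_2(t) = (t - 3)(t - 5) / 8
Then p(t) = -1·L_0(t) - 21·L_1(t) - 57·L_2(t).
Expanding and collecting terms gives p(t) = -2t^2 + 6t - 1.
Check: p(5) = -21. ✓

p(t) = -2t^2 + 6t - 1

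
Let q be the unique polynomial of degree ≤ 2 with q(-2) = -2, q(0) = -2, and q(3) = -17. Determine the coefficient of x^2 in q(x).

Write q(x) = ax^2 + bx + c. Substituting each data point gives a linear system:
  4a - 2b + c = -2
  c = -2
  9a + 3b + c = -17
Solving the system yields a = -1, b = -2, c = -2.
So q(x) = -x^2 - 2x - 2.
The leading coefficient is -1.

-1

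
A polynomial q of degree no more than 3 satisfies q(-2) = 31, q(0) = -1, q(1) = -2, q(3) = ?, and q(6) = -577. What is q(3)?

The 4 known points determine the degree-3 polynomial uniquely.
Write q(t) = at^3 + bt^2 + ct + d. Substituting each data point gives a linear system:
  -8a + 4b - 2c + d = 31
  d = -1
  a + b + c + d = -2
  216a + 36b + 6c + d = -577
Solving the system yields a = -3, b = 2, c = 0, d = -1.
So q(t) = -3t^3 + 2t^2 - 1.
Then q(3) = -64.

-64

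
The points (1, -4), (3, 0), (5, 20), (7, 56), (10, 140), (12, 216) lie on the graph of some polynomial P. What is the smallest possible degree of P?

Divided differences on the nodes 1, 3, 5, 7, 10, 12:
  order 0: -4  0  20  56  140  216
  order 1: 2  10  18  28  38
  order 2: 2  2  2  2
  order 3: 0  0  0
  order 4: 0  0
  order 5: 0
The order-2 divided differences are all 2 (nonzero) and every higher order vanishes, so the data lies on a polynomial of degree exactly 2.

2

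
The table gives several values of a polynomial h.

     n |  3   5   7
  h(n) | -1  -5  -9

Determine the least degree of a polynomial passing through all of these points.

1

Forward differences of the values at n = 3, 5, 7:
  h  : -1  -5  -9
  Δ  : -4  -4
  Δ^2: 0
The first differences are constant (-4) and nonzero, while all higher differences vanish, so the minimal degree is 1.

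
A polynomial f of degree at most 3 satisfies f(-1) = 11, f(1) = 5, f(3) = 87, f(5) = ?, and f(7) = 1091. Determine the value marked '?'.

The 4 known points determine the degree-3 polynomial uniquely.
Write f(t) = at^3 + bt^2 + ct + d. Substituting each data point gives a linear system:
  -a + b - c + d = 11
  a + b + c + d = 5
  27a + 9b + 3c + d = 87
  343a + 49b + 7c + d = 1091
Solving the system yields a = 3, b = 2, c = -6, d = 6.
So f(t) = 3t^3 + 2t^2 - 6t + 6.
Then f(5) = 401.

401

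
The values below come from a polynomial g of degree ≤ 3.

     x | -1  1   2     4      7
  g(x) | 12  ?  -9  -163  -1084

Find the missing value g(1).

2

The 4 known points determine the degree-3 polynomial uniquely.
Write g(x) = ax^3 + bx^2 + cx + d. Substituting each data point gives a linear system:
  -a + b - c + d = 12
  8a + 4b + 2c + d = -9
  64a + 16b + 4c + d = -163
  343a + 49b + 7c + d = -1084
Solving the system yields a = -4, b = 6, c = -1, d = 1.
So g(x) = -4x^3 + 6x^2 - x + 1.
Then g(1) = 2.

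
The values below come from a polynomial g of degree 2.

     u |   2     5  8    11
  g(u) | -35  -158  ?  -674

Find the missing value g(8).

The 3 known points determine the degree-2 polynomial uniquely.
Write g(u) = au^2 + bu + c. Substituting each data point gives a linear system:
  4a + 2b + c = -35
  25a + 5b + c = -158
  121a + 11b + c = -674
Solving the system yields a = -5, b = -6, c = -3.
So g(u) = -5u² - 6u - 3.
Then g(8) = -371.

-371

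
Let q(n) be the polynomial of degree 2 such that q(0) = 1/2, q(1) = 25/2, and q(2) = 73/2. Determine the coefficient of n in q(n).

6

Write q(n) = an^2 + bn + c. Substituting each data point gives a linear system:
  c = 1/2
  a + b + c = 25/2
  4a + 2b + c = 73/2
Solving the system yields a = 6, b = 6, c = 1/2.
So q(n) = 6n^2 + 6n + 1/2.
The coefficient of n is 6.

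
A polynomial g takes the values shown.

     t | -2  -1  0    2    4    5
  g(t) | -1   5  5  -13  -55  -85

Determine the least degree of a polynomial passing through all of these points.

2

Divided differences on the nodes -2, -1, 0, 2, 4, 5:
  order 0: -1  5  5  -13  -55  -85
  order 1: 6  0  -9  -21  -30
  order 2: -3  -3  -3  -3
  order 3: 0  0  0
  order 4: 0  0
  order 5: 0
The order-2 divided differences are all -3 (nonzero) and every higher order vanishes, so the data lies on a polynomial of degree exactly 2.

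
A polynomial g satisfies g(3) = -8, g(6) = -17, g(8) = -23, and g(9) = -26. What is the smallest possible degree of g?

Divided differences on the nodes 3, 6, 8, 9:
  order 0: -8  -17  -23  -26
  order 1: -3  -3  -3
  order 2: 0  0
  order 3: 0
The order-1 divided differences are all -3 (nonzero) and every higher order vanishes, so the data lies on a polynomial of degree exactly 1.

1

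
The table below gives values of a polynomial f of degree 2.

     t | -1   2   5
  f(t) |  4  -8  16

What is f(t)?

Using the Lagrange interpolation formula with nodes -1, 2, 5:
  L_0(t) = (t - 2)(t - 5) / 18
  L_1(t) = (t + 1)(t - 5) / -9
  L_2(t) = (t + 1)(t - 2) / 18
Then f(t) = 4·L_0(t) - 8·L_1(t) + 16·L_2(t).
Expanding and collecting terms gives f(t) = 2t² - 6t - 4.
Check: f(2) = -8. ✓

f(t) = 2t^2 - 6t - 4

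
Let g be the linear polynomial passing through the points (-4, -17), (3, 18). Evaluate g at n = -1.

-2

Using the Lagrange interpolation formula with nodes -4, 3:
  L_0(n) = (n - 3) / -7
  L_1(n) = (n + 4) / 7
Then g(n) = -17·L_0(n) + 18·L_1(n).
Expanding and collecting terms gives g(n) = 5n + 3.
Evaluating at n = -1: g(-1) = -2.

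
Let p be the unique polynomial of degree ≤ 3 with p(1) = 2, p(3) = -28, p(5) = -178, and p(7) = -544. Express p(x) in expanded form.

p(x) = -2x^3 + 3x^2 - x + 2

Write p(x) = ax^3 + bx^2 + cx + d. Substituting each data point gives a linear system:
  a + b + c + d = 2
  27a + 9b + 3c + d = -28
  125a + 25b + 5c + d = -178
  343a + 49b + 7c + d = -544
Solving the system yields a = -2, b = 3, c = -1, d = 2.
So p(x) = -2x^3 + 3x^2 - x + 2.
Check: p(1) = 2. ✓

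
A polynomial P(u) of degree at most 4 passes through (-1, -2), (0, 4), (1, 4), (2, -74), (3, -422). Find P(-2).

-62

Forward differences of the values at u = -1, 0, 1, 2, 3:
  P  : -2  4  4  -74  -422
  Δ  : 6  0  -78  -348
  Δ^2: -6  -78  -270
  Δ^3: -72  -192
  Δ^4: -120
The fourth differences are constant, confirming degree 4.
Interpolating (Newton forward form) and evaluating at u = -2 gives P(-2) = -62.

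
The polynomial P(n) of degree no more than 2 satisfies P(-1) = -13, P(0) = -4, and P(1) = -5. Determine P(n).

P(n) = -5n^2 + 4n - 4

Write P(n) = an^2 + bn + c. Substituting each data point gives a linear system:
  a - b + c = -13
  c = -4
  a + b + c = -5
Solving the system yields a = -5, b = 4, c = -4.
So P(n) = -5n² + 4n - 4.
Check: P(0) = -4. ✓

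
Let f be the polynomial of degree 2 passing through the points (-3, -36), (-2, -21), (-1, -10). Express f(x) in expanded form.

f(x) = -2x^2 + 5x - 3

Write f(x) = ax^2 + bx + c. Substituting each data point gives a linear system:
  9a - 3b + c = -36
  4a - 2b + c = -21
  a - b + c = -10
Solving the system yields a = -2, b = 5, c = -3.
So f(x) = -2x^2 + 5x - 3.
Check: f(-2) = -21. ✓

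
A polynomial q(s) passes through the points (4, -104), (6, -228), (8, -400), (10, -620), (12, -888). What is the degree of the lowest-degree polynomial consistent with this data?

2

Forward differences of the values at s = 4, 6, 8, 10, 12:
  q  : -104  -228  -400  -620  -888
  Δ  : -124  -172  -220  -268
  Δ^2: -48  -48  -48
  Δ^3: 0  0
  Δ^4: 0
The second differences are constant (-48) and nonzero, while all higher differences vanish, so the minimal degree is 2.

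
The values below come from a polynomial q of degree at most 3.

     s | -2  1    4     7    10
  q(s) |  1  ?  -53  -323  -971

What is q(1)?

On equispaced nodes a degree-3 polynomial has vanishing fourth forward difference, so
  q(-2) - 4·q(1) + 6·q(4) - 4·q(7) + q(10) = 0.
Substituting the known values and solving for q(1):
  -4·q(1) = -4
  q(1) = 1.

1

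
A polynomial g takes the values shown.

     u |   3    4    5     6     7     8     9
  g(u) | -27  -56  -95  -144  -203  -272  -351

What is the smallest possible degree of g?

2

Forward differences of the values at u = 3, 4, 5, 6, 7, 8, 9:
  g  : -27  -56  -95  -144  -203  -272  -351
  Δ  : -29  -39  -49  -59  -69  -79
  Δ^2: -10  -10  -10  -10  -10
  Δ^3: 0  0  0  0
  Δ^4: 0  0  0
  Δ^5: 0  0
  Δ^6: 0
The second differences are constant (-10) and nonzero, while all higher differences vanish, so the minimal degree is 2.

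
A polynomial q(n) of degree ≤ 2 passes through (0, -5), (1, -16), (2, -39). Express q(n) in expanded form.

Write q(n) = an^2 + bn + c. Substituting each data point gives a linear system:
  c = -5
  a + b + c = -16
  4a + 2b + c = -39
Solving the system yields a = -6, b = -5, c = -5.
So q(n) = -6n^2 - 5n - 5.
Check: q(0) = -5. ✓

q(n) = -6n^2 - 5n - 5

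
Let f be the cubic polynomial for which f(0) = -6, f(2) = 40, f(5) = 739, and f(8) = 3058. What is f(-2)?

Using the Lagrange interpolation formula with nodes 0, 2, 5, 8:
  L_0(s) = (s - 2)(s - 5)(s - 8) / -80
  L_1(s) = s(s - 5)(s - 8) / 36
  L_2(s) = s(s - 2)(s - 8) / -45
  L_3(s) = s(s - 2)(s - 5) / 144
Then f(s) = -6·L_0(s) + 40·L_1(s) + 739·L_2(s) + 3058·L_3(s).
Expanding and collecting terms gives f(s) = 6s³ - s - 6.
Evaluating at s = -2: f(-2) = -52.

-52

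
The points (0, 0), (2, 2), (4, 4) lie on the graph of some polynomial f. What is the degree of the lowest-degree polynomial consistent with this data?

1

Forward differences of the values at n = 0, 2, 4:
  f  : 0  2  4
  Δ  : 2  2
  Δ^2: 0
The first differences are constant (2) and nonzero, while all higher differences vanish, so the minimal degree is 1.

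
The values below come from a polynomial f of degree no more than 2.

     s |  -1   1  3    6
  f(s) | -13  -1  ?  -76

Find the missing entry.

The 3 known points determine the degree-2 polynomial uniquely.
Write f(s) = as^2 + bs + c. Substituting each data point gives a linear system:
  a - b + c = -13
  a + b + c = -1
  36a + 6b + c = -76
Solving the system yields a = -3, b = 6, c = -4.
So f(s) = -3s² + 6s - 4.
Then f(3) = -13.

-13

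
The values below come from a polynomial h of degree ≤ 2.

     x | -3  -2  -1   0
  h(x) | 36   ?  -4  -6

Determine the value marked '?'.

10

On equispaced nodes a degree-2 polynomial has vanishing third forward difference, so
  - h(-3) + 3·h(-2) - 3·h(-1) + h(0) = 0.
Substituting the known values and solving for h(-2):
  3·h(-2) = 30
  h(-2) = 10.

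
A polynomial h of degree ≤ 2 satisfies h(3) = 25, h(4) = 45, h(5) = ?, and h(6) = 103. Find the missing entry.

The 3 known points determine the degree-2 polynomial uniquely.
Write h(x) = ax^2 + bx + c. Substituting each data point gives a linear system:
  9a + 3b + c = 25
  16a + 4b + c = 45
  36a + 6b + c = 103
Solving the system yields a = 3, b = -1, c = 1.
So h(x) = 3x^2 - x + 1.
Then h(5) = 71.

71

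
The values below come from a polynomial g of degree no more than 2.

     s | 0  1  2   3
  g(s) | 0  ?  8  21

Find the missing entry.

The 3 known points determine the degree-2 polynomial uniquely.
Write g(s) = as^2 + bs + c. Substituting each data point gives a linear system:
  c = 0
  4a + 2b + c = 8
  9a + 3b + c = 21
Solving the system yields a = 3, b = -2, c = 0.
So g(s) = 3s² - 2s.
Then g(1) = 1.

1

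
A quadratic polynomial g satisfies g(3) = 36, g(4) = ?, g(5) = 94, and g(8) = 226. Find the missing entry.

62

The 3 known points determine the degree-2 polynomial uniquely.
Write g(t) = at^2 + bt + c. Substituting each data point gives a linear system:
  9a + 3b + c = 36
  25a + 5b + c = 94
  64a + 8b + c = 226
Solving the system yields a = 3, b = 5, c = -6.
So g(t) = 3t^2 + 5t - 6.
Then g(4) = 62.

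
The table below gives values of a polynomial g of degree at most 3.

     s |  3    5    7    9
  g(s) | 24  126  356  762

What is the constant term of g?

Write g(s) = as^3 + bs^2 + cs + d. Substituting each data point gives a linear system:
  27a + 9b + 3c + d = 24
  125a + 25b + 5c + d = 126
  343a + 49b + 7c + d = 356
  729a + 81b + 9c + d = 762
Solving the system yields a = 1, b = 1, c = -6, d = 6.
So g(s) = s³ + s² - 6s + 6.
The constant term is 6.

6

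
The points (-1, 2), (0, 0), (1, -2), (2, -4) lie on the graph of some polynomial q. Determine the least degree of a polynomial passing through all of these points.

Forward differences of the values at n = -1, 0, 1, 2:
  q  : 2  0  -2  -4
  Δ  : -2  -2  -2
  Δ^2: 0  0
  Δ^3: 0
The first differences are constant (-2) and nonzero, while all higher differences vanish, so the minimal degree is 1.

1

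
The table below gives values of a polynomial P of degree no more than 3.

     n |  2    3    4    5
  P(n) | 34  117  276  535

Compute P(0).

0

Using the Lagrange interpolation formula with nodes 2, 3, 4, 5:
  L_0(n) = (n - 3)(n - 4)(n - 5) / -6
  L_1(n) = (n - 2)(n - 4)(n - 5) / 2
  L_2(n) = (n - 2)(n - 3)(n - 5) / -2
  L_3(n) = (n - 2)(n - 3)(n - 4) / 6
Then P(n) = 34·L_0(n) + 117·L_1(n) + 276·L_2(n) + 535·L_3(n).
Expanding and collecting terms gives P(n) = 4n³ + 2n² - 3n.
Evaluating at n = 0: P(0) = 0.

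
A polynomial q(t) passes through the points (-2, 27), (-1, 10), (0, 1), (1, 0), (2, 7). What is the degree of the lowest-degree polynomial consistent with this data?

Forward differences of the values at t = -2, -1, 0, 1, 2:
  q  : 27  10  1  0  7
  Δ  : -17  -9  -1  7
  Δ^2: 8  8  8
  Δ^3: 0  0
  Δ^4: 0
The second differences are constant (8) and nonzero, while all higher differences vanish, so the minimal degree is 2.

2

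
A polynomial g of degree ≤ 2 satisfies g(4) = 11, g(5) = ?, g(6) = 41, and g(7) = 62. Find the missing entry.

On equispaced nodes a degree-2 polynomial has vanishing third forward difference, so
  - g(4) + 3·g(5) - 3·g(6) + g(7) = 0.
Substituting the known values and solving for g(5):
  3·g(5) = 72
  g(5) = 24.

24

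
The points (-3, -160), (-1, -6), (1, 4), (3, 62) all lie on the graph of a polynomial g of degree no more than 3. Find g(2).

Using the Lagrange interpolation formula with nodes -3, -1, 1, 3:
  L_0(s) = (s + 1)(s - 1)(s - 3) / -48
  L_1(s) = (s + 3)(s - 1)(s - 3) / 16
  L_2(s) = (s + 3)(s + 1)(s - 3) / -16
  L_3(s) = (s + 3)(s + 1)(s - 1) / 48
Then g(s) = -160·L_0(s) - 6·L_1(s) + 4·L_2(s) + 62·L_3(s).
Expanding and collecting terms gives g(s) = 4s³ - 6s² + s + 5.
Evaluating at s = 2: g(2) = 15.

15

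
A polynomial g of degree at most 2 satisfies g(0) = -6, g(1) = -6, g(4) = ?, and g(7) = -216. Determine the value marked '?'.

-66

The 3 known points determine the degree-2 polynomial uniquely.
Write g(u) = au^2 + bu + c. Substituting each data point gives a linear system:
  c = -6
  a + b + c = -6
  49a + 7b + c = -216
Solving the system yields a = -5, b = 5, c = -6.
So g(u) = -5u² + 5u - 6.
Then g(4) = -66.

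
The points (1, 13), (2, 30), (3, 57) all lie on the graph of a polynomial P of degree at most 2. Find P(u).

P(u) = 5u^2 + 2u + 6

Using the Lagrange interpolation formula with nodes 1, 2, 3:
  L_0(u) = (u - 2)(u - 3) / 2
  L_1(u) = (u - 1)(u - 3) / -1
  L_2(u) = (u - 1)(u - 2) / 2
Then P(u) = 13·L_0(u) + 30·L_1(u) + 57·L_2(u).
Expanding and collecting terms gives P(u) = 5u^2 + 2u + 6.
Check: P(1) = 13. ✓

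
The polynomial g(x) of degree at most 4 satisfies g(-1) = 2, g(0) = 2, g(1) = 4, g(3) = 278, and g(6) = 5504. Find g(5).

2552

Using the Lagrange interpolation formula with nodes -1, 0, 1, 3, 6:
  L_0(x) = x(x - 1)(x - 3)(x - 6) / 56
  L_1(x) = (x + 1)(x - 1)(x - 3)(x - 6) / -18
  L_2(x) = (x + 1)x(x - 3)(x - 6) / 20
  L_3(x) = (x + 1)x(x - 1)(x - 6) / -72
  L_4(x) = (x + 1)x(x - 1)(x - 3) / 630
Then g(x) = 2·L_0(x) + 2·L_1(x) + 4·L_2(x) + 278·L_3(x) + 5504·L_4(x).
Expanding and collecting terms gives g(x) = 5x⁴ - 4x³ - 4x² + 5x + 2.
Evaluating at x = 5: g(5) = 2552.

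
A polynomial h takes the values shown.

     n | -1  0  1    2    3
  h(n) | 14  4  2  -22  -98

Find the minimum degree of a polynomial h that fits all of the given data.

Forward differences of the values at n = -1, 0, 1, 2, 3:
  h  : 14  4  2  -22  -98
  Δ  : -10  -2  -24  -76
  Δ^2: 8  -22  -52
  Δ^3: -30  -30
  Δ^4: 0
The third differences are constant (-30) and nonzero, while all higher differences vanish, so the minimal degree is 3.

3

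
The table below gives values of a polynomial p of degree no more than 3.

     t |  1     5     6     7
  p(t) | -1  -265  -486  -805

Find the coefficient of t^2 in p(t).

Write p(t) = at^3 + bt^2 + ct + d. Substituting each data point gives a linear system:
  a + b + c + d = -1
  125a + 25b + 5c + d = -265
  216a + 36b + 6c + d = -486
  343a + 49b + 7c + d = -805
Solving the system yields a = -3, b = 5, c = -3, d = 0.
So p(t) = -3t³ + 5t² - 3t.
The coefficient of t^2 is 5.

5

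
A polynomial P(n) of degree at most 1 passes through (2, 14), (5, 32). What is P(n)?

P(n) = 6n + 2

Using the Lagrange interpolation formula with nodes 2, 5:
  L_0(n) = (n - 5) / -3
  L_1(n) = (n - 2) / 3
Then P(n) = 14·L_0(n) + 32·L_1(n).
Expanding and collecting terms gives P(n) = 6n + 2.
Check: P(5) = 32. ✓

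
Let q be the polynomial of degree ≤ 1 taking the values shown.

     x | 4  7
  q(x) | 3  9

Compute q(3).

1

Write q(x) = ax + b. Substituting each data point gives a linear system:
  4a + b = 3
  7a + b = 9
Solving the system yields a = 2, b = -5.
So q(x) = 2x - 5.
Then q(3) = 1.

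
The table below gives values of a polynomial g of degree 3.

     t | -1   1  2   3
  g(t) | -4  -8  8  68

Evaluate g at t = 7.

1228

Write g(t) = at^3 + bt^2 + ct + d. Substituting each data point gives a linear system:
  -a + b - c + d = -4
  a + b + c + d = -8
  8a + 4b + 2c + d = 8
  27a + 9b + 3c + d = 68
Solving the system yields a = 4, b = -2, c = -6, d = -4.
So g(t) = 4t³ - 2t² - 6t - 4.
Then g(7) = 1228.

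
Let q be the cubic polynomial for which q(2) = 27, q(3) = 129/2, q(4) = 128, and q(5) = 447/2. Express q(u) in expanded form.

Write q(u) = au^3 + bu^2 + cu + d. Substituting each data point gives a linear system:
  8a + 4b + 2c + d = 27
  27a + 9b + 3c + d = 129/2
  64a + 16b + 4c + d = 128
  125a + 25b + 5c + d = 447/2
Solving the system yields a = 1, b = 4, c = -3/2, d = 6.
So q(u) = u^3 + 4u^2 - (3/2)u + 6.
Check: q(3) = 129/2. ✓

q(u) = u^3 + 4u^2 - (3/2)u + 6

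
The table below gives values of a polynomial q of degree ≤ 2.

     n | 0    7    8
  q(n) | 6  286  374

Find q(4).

Using the Lagrange interpolation formula with nodes 0, 7, 8:
  L_0(n) = (n - 7)(n - 8) / 56
  L_1(n) = n(n - 8) / -7
  L_2(n) = n(n - 7) / 8
Then q(n) = 6·L_0(n) + 286·L_1(n) + 374·L_2(n).
Expanding and collecting terms gives q(n) = 6n^2 - 2n + 6.
Evaluating at n = 4: q(4) = 94.

94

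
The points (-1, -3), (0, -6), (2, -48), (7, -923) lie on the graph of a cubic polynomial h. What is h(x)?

Write h(x) = ax^3 + bx^2 + cx + d. Substituting each data point gives a linear system:
  -a + b - c + d = -3
  d = -6
  8a + 4b + 2c + d = -48
  343a + 49b + 7c + d = -923
Solving the system yields a = -2, b = -4, c = -5, d = -6.
So h(x) = -2x³ - 4x² - 5x - 6.
Check: h(2) = -48. ✓

h(x) = -2x^3 - 4x^2 - 5x - 6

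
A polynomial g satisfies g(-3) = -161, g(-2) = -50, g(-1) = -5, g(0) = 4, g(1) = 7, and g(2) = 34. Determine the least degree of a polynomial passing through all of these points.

Forward differences of the values at n = -3, -2, -1, 0, 1, 2:
  g  : -161  -50  -5  4  7  34
  Δ  : 111  45  9  3  27
  Δ^2: -66  -36  -6  24
  Δ^3: 30  30  30
  Δ^4: 0  0
  Δ^5: 0
The third differences are constant (30) and nonzero, while all higher differences vanish, so the minimal degree is 3.

3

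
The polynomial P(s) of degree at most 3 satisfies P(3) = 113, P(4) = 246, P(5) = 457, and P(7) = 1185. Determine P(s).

Write P(s) = as^3 + bs^2 + cs + d. Substituting each data point gives a linear system:
  27a + 9b + 3c + d = 113
  64a + 16b + 4c + d = 246
  125a + 25b + 5c + d = 457
  343a + 49b + 7c + d = 1185
Solving the system yields a = 3, b = 3, c = 1, d = 2.
So P(s) = 3s³ + 3s² + s + 2.
Check: P(4) = 246. ✓

P(s) = 3s^3 + 3s^2 + s + 2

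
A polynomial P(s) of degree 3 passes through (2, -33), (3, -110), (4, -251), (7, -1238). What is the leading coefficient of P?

-3

Write P(s) = as^3 + bs^2 + cs + d. Substituting each data point gives a linear system:
  8a + 4b + 2c + d = -33
  27a + 9b + 3c + d = -110
  64a + 16b + 4c + d = -251
  343a + 49b + 7c + d = -1238
Solving the system yields a = -3, b = -5, c = 5, d = 1.
So P(s) = -3s^3 - 5s^2 + 5s + 1.
The leading coefficient is -3.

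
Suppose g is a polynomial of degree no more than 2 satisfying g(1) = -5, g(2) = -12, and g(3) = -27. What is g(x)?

Using the Lagrange interpolation formula with nodes 1, 2, 3:
  L_0(x) = (x - 2)(x - 3) / 2
  L_1(x) = (x - 1)(x - 3) / -1
  L_2(x) = (x - 1)(x - 2) / 2
Then g(x) = -5·L_0(x) - 12·L_1(x) - 27·L_2(x).
Expanding and collecting terms gives g(x) = -4x² + 5x - 6.
Check: g(1) = -5. ✓

g(x) = -4x^2 + 5x - 6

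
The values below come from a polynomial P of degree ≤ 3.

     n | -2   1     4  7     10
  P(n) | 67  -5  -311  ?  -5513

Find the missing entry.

The 4 known points determine the degree-3 polynomial uniquely.
Write P(n) = an^3 + bn^2 + cn + d. Substituting each data point gives a linear system:
  -8a + 4b - 2c + d = 67
  a + b + c + d = -5
  64a + 16b + 4c + d = -311
  1000a + 100b + 10c + d = -5513
Solving the system yields a = -6, b = 5, c = -1, d = -3.
So P(n) = -6n^3 + 5n^2 - n - 3.
Then P(7) = -1823.

-1823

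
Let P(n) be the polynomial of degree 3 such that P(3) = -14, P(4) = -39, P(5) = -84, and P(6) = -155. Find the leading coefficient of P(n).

-1

Write P(n) = an^3 + bn^2 + cn + d. Substituting each data point gives a linear system:
  27a + 9b + 3c + d = -14
  64a + 16b + 4c + d = -39
  125a + 25b + 5c + d = -84
  216a + 36b + 6c + d = -155
Solving the system yields a = -1, b = 2, c = -2, d = 1.
So P(n) = -n^3 + 2n^2 - 2n + 1.
The leading coefficient is -1.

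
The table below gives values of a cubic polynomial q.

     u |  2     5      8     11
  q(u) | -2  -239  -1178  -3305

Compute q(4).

Write q(u) = au^3 + bu^2 + cu + d. Substituting each data point gives a linear system:
  8a + 4b + 2c + d = -2
  125a + 25b + 5c + d = -239
  512a + 64b + 8c + d = -1178
  1331a + 121b + 11c + d = -3305
Solving the system yields a = -3, b = 6, c = -4, d = 6.
So q(u) = -3u^3 + 6u^2 - 4u + 6.
Then q(4) = -106.

-106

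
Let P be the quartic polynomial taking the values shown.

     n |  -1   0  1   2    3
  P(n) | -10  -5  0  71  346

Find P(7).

Forward differences of the values at n = -1, 0, 1, 2, 3:
  P  : -10  -5  0  71  346
  Δ  : 5  5  71  275
  Δ^2: 0  66  204
  Δ^3: 66  138
  Δ^4: 72
The fourth differences are constant, confirming degree 4.
Interpolating (Newton forward form) and evaluating at n = 7 gives P(7) = 8766.

8766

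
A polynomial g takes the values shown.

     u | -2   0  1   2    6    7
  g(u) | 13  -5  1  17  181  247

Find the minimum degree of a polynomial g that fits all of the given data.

2

Divided differences on the nodes -2, 0, 1, 2, 6, 7:
  order 0: 13  -5  1  17  181  247
  order 1: -9  6  16  41  66
  order 2: 5  5  5  5
  order 3: 0  0  0
  order 4: 0  0
  order 5: 0
The order-2 divided differences are all 5 (nonzero) and every higher order vanishes, so the data lies on a polynomial of degree exactly 2.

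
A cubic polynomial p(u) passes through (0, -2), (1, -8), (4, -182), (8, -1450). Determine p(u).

p(u) = -3u^3 + 2u^2 - 5u - 2

Write p(u) = au^3 + bu^2 + cu + d. Substituting each data point gives a linear system:
  d = -2
  a + b + c + d = -8
  64a + 16b + 4c + d = -182
  512a + 64b + 8c + d = -1450
Solving the system yields a = -3, b = 2, c = -5, d = -2.
So p(u) = -3u³ + 2u² - 5u - 2.
Check: p(1) = -8. ✓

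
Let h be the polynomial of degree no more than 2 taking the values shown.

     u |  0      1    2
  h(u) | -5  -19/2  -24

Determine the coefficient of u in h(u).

1/2

Write h(u) = au^2 + bu + c. Substituting each data point gives a linear system:
  c = -5
  a + b + c = -19/2
  4a + 2b + c = -24
Solving the system yields a = -5, b = 1/2, c = -5.
So h(u) = -5u² + (1/2)u - 5.
The coefficient of u is 1/2.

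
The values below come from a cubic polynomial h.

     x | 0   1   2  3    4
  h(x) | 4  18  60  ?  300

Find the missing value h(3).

148

The 4 known points determine the degree-3 polynomial uniquely.
Write h(x) = ax^3 + bx^2 + cx + d. Substituting each data point gives a linear system:
  d = 4
  a + b + c + d = 18
  8a + 4b + 2c + d = 60
  64a + 16b + 4c + d = 300
Solving the system yields a = 3, b = 5, c = 6, d = 4.
So h(x) = 3x³ + 5x² + 6x + 4.
Then h(3) = 148.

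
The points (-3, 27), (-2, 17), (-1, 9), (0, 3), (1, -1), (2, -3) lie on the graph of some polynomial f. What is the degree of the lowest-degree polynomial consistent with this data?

Forward differences of the values at x = -3, -2, -1, 0, 1, 2:
  f  : 27  17  9  3  -1  -3
  Δ  : -10  -8  -6  -4  -2
  Δ^2: 2  2  2  2
  Δ^3: 0  0  0
  Δ^4: 0  0
  Δ^5: 0
The second differences are constant (2) and nonzero, while all higher differences vanish, so the minimal degree is 2.

2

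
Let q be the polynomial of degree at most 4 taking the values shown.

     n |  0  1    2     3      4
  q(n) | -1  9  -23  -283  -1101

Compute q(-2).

-123

Write q(n) = an^4 + bn^3 + cn^2 + dn + e. Substituting each data point gives a linear system:
  e = -1
  a + b + c + d + e = 9
  16a + 8b + 4c + 2d + e = -23
  81a + 27b + 9c + 3d + e = -283
  256a + 64b + 16c + 4d + e = -1101
Solving the system yields a = -6, b = 5, c = 6, d = 5, e = -1.
So q(n) = -6n^4 + 5n^3 + 6n^2 + 5n - 1.
Then q(-2) = -123.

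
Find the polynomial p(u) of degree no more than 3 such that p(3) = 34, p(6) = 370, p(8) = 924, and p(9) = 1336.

Write p(u) = au^3 + bu^2 + cu + d. Substituting each data point gives a linear system:
  27a + 9b + 3c + d = 34
  216a + 36b + 6c + d = 370
  512a + 64b + 8c + d = 924
  729a + 81b + 9c + d = 1336
Solving the system yields a = 2, b = -1, c = -5, d = 4.
So p(u) = 2u³ - u² - 5u + 4.
Check: p(8) = 924. ✓

p(u) = 2u^3 - u^2 - 5u + 4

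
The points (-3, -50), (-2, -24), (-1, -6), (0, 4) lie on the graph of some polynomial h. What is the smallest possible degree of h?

2

Forward differences of the values at t = -3, -2, -1, 0:
  h  : -50  -24  -6  4
  Δ  : 26  18  10
  Δ^2: -8  -8
  Δ^3: 0
The second differences are constant (-8) and nonzero, while all higher differences vanish, so the minimal degree is 2.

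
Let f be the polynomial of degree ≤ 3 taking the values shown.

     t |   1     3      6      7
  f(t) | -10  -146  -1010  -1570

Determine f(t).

Write f(t) = at^3 + bt^2 + ct + d. Substituting each data point gives a linear system:
  a + b + c + d = -10
  27a + 9b + 3c + d = -146
  216a + 36b + 6c + d = -1010
  343a + 49b + 7c + d = -1570
Solving the system yields a = -4, b = -4, c = 0, d = -2.
So f(t) = -4t^3 - 4t^2 - 2.
Check: f(7) = -1570. ✓

f(t) = -4t^3 - 4t^2 - 2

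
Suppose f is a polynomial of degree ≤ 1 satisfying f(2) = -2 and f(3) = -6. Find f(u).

f(u) = -4u + 6

Write f(u) = au + b. Substituting each data point gives a linear system:
  2a + b = -2
  3a + b = -6
Solving the system yields a = -4, b = 6.
So f(u) = -4u + 6.
Check: f(3) = -6. ✓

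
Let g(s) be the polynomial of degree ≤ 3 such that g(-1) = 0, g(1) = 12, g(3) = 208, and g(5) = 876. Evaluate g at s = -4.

Using the Lagrange interpolation formula with nodes -1, 1, 3, 5:
  L_0(s) = (s - 1)(s - 3)(s - 5) / -48
  L_1(s) = (s + 1)(s - 3)(s - 5) / 16
  L_2(s) = (s + 1)(s - 1)(s - 5) / -16
  L_3(s) = (s + 1)(s - 1)(s - 3) / 48
Then g(s) = 0·L_0(s) + 12·L_1(s) + 208·L_2(s) + 876·L_3(s).
Expanding and collecting terms gives g(s) = 6s^3 + 5s^2 + 1.
Evaluating at s = -4: g(-4) = -303.

-303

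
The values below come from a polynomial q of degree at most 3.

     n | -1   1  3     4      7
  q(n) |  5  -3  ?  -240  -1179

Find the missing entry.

The 4 known points determine the degree-3 polynomial uniquely.
Write q(n) = an^3 + bn^2 + cn + d. Substituting each data point gives a linear system:
  -a + b - c + d = 5
  a + b + c + d = -3
  64a + 16b + 4c + d = -240
  343a + 49b + 7c + d = -1179
Solving the system yields a = -3, b = -3, c = -1, d = 4.
So q(n) = -3n^3 - 3n^2 - n + 4.
Then q(3) = -107.

-107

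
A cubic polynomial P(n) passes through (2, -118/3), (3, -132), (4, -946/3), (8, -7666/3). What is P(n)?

P(n) = -5n^3 - (1/3)n^2 + 4n - 6

Using the Lagrange interpolation formula with nodes 2, 3, 4, 8:
  L_0(n) = (n - 3)(n - 4)(n - 8) / -12
  L_1(n) = (n - 2)(n - 4)(n - 8) / 5
  L_2(n) = (n - 2)(n - 3)(n - 8) / -8
  L_3(n) = (n - 2)(n - 3)(n - 4) / 120
Then P(n) = -118/3·L_0(n) - 132·L_1(n) - 946/3·L_2(n) - 7666/3·L_3(n).
Expanding and collecting terms gives P(n) = -5n^3 - (1/3)n^2 + 4n - 6.
Check: P(8) = -7666/3. ✓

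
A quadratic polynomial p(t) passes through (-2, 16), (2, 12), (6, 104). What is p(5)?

72

Using the Lagrange interpolation formula with nodes -2, 2, 6:
  L_0(t) = (t - 2)(t - 6) / 32
  L_1(t) = (t + 2)(t - 6) / -16
  L_2(t) = (t + 2)(t - 2) / 32
Then p(t) = 16·L_0(t) + 12·L_1(t) + 104·L_2(t).
Expanding and collecting terms gives p(t) = 3t² - t + 2.
Evaluating at t = 5: p(5) = 72.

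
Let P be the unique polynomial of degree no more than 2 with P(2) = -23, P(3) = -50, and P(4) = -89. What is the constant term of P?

-5

Write P(t) = at^2 + bt + c. Substituting each data point gives a linear system:
  4a + 2b + c = -23
  9a + 3b + c = -50
  16a + 4b + c = -89
Solving the system yields a = -6, b = 3, c = -5.
So P(t) = -6t^2 + 3t - 5.
The constant term is -5.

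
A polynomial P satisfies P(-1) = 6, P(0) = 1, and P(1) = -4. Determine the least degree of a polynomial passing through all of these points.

1

Forward differences of the values at s = -1, 0, 1:
  P  : 6  1  -4
  Δ  : -5  -5
  Δ^2: 0
The first differences are constant (-5) and nonzero, while all higher differences vanish, so the minimal degree is 1.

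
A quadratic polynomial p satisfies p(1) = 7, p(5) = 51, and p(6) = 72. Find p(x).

p(x) = 2x^2 - x + 6

Write p(x) = ax^2 + bx + c. Substituting each data point gives a linear system:
  a + b + c = 7
  25a + 5b + c = 51
  36a + 6b + c = 72
Solving the system yields a = 2, b = -1, c = 6.
So p(x) = 2x^2 - x + 6.
Check: p(1) = 7. ✓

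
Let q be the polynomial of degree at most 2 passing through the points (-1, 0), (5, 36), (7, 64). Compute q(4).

Using the Lagrange interpolation formula with nodes -1, 5, 7:
  L_0(x) = (x - 5)(x - 7) / 48
  L_1(x) = (x + 1)(x - 7) / -12
  L_2(x) = (x + 1)(x - 5) / 16
Then q(x) = 0·L_0(x) + 36·L_1(x) + 64·L_2(x).
Expanding and collecting terms gives q(x) = x^2 + 2x + 1.
Evaluating at x = 4: q(4) = 25.

25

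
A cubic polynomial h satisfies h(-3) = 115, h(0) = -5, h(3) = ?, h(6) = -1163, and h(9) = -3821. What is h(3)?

-161

On equispaced nodes a degree-3 polynomial has vanishing fourth forward difference, so
  h(-3) - 4·h(0) + 6·h(3) - 4·h(6) + h(9) = 0.
Substituting the known values and solving for h(3):
  6·h(3) = -966
  h(3) = -161.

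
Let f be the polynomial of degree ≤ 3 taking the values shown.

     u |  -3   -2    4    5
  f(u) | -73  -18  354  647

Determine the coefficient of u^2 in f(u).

5

Write f(u) = au^3 + bu^2 + cu + d. Substituting each data point gives a linear system:
  -27a + 9b - 3c + d = -73
  -8a + 4b - 2c + d = -18
  64a + 16b + 4c + d = 354
  125a + 25b + 5c + d = 647
Solving the system yields a = 4, b = 5, c = 4, d = 2.
So f(u) = 4u^3 + 5u^2 + 4u + 2.
The coefficient of u^2 is 5.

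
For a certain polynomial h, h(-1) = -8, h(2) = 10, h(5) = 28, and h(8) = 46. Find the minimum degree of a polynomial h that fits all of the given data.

Forward differences of the values at u = -1, 2, 5, 8:
  h  : -8  10  28  46
  Δ  : 18  18  18
  Δ^2: 0  0
  Δ^3: 0
The first differences are constant (18) and nonzero, while all higher differences vanish, so the minimal degree is 1.

1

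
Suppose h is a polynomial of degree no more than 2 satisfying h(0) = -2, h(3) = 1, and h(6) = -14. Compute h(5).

Using the Lagrange interpolation formula with nodes 0, 3, 6:
  L_0(s) = (s - 3)(s - 6) / 18
  L_1(s) = s(s - 6) / -9
  L_2(s) = s(s - 3) / 18
Then h(s) = -2·L_0(s) + 1·L_1(s) - 14·L_2(s).
Expanding and collecting terms gives h(s) = -s^2 + 4s - 2.
Evaluating at s = 5: h(5) = -7.

-7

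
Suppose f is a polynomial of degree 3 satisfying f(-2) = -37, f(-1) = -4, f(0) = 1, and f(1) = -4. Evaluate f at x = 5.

Forward differences of the values at x = -2, -1, 0, 1:
  f  : -37  -4  1  -4
  Δ  : 33  5  -5
  Δ^2: -28  -10
  Δ^3: 18
The third differences are constant, confirming degree 3.
Interpolating (Newton forward form) and evaluating at x = 5 gives f(5) = 236.

236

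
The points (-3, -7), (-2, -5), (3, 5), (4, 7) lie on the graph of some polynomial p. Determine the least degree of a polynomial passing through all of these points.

1

Divided differences on the nodes -3, -2, 3, 4:
  order 0: -7  -5  5  7
  order 1: 2  2  2
  order 2: 0  0
  order 3: 0
The order-1 divided differences are all 2 (nonzero) and every higher order vanishes, so the data lies on a polynomial of degree exactly 1.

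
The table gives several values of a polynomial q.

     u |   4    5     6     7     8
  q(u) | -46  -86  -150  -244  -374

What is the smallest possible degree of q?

Forward differences of the values at u = 4, 5, 6, 7, 8:
  q  : -46  -86  -150  -244  -374
  Δ  : -40  -64  -94  -130
  Δ^2: -24  -30  -36
  Δ^3: -6  -6
  Δ^4: 0
The third differences are constant (-6) and nonzero, while all higher differences vanish, so the minimal degree is 3.

3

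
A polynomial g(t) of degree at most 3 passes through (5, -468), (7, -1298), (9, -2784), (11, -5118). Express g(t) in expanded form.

Write g(t) = at^3 + bt^2 + ct + d. Substituting each data point gives a linear system:
  125a + 25b + 5c + d = -468
  343a + 49b + 7c + d = -1298
  729a + 81b + 9c + d = -2784
  1331a + 121b + 11c + d = -5118
Solving the system yields a = -4, b = 2, c = -3, d = -3.
So g(t) = -4t³ + 2t² - 3t - 3.
Check: g(9) = -2784. ✓

g(t) = -4t^3 + 2t^2 - 3t - 3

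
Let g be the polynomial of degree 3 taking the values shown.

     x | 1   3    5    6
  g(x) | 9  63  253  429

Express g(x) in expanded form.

g(x) = 2x^3 - x^2 + 5x + 3

Write g(x) = ax^3 + bx^2 + cx + d. Substituting each data point gives a linear system:
  a + b + c + d = 9
  27a + 9b + 3c + d = 63
  125a + 25b + 5c + d = 253
  216a + 36b + 6c + d = 429
Solving the system yields a = 2, b = -1, c = 5, d = 3.
So g(x) = 2x³ - x² + 5x + 3.
Check: g(1) = 9. ✓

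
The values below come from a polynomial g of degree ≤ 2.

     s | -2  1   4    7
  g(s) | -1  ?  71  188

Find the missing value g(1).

The 3 known points determine the degree-2 polynomial uniquely.
Write g(s) = as^2 + bs + c. Substituting each data point gives a linear system:
  4a - 2b + c = -1
  16a + 4b + c = 71
  49a + 7b + c = 188
Solving the system yields a = 3, b = 6, c = -1.
So g(s) = 3s^2 + 6s - 1.
Then g(1) = 8.

8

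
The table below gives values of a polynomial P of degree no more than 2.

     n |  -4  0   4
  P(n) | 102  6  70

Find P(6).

162

Write P(n) = an^2 + bn + c. Substituting each data point gives a linear system:
  16a - 4b + c = 102
  c = 6
  16a + 4b + c = 70
Solving the system yields a = 5, b = -4, c = 6.
So P(n) = 5n^2 - 4n + 6.
Then P(6) = 162.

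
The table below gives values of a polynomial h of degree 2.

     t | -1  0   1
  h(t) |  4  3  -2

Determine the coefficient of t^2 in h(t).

-2

Write h(t) = at^2 + bt + c. Substituting each data point gives a linear system:
  a - b + c = 4
  c = 3
  a + b + c = -2
Solving the system yields a = -2, b = -3, c = 3.
So h(t) = -2t^2 - 3t + 3.
The leading coefficient is -2.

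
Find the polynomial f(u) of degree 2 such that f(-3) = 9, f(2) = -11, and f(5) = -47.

Write f(u) = au^2 + bu + c. Substituting each data point gives a linear system:
  9a - 3b + c = 9
  4a + 2b + c = -11
  25a + 5b + c = -47
Solving the system yields a = -1, b = -5, c = 3.
So f(u) = -u² - 5u + 3.
Check: f(-3) = 9. ✓

f(u) = -u^2 - 5u + 3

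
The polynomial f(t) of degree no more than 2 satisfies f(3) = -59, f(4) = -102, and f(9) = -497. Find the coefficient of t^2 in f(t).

Write f(t) = at^2 + bt + c. Substituting each data point gives a linear system:
  9a + 3b + c = -59
  16a + 4b + c = -102
  81a + 9b + c = -497
Solving the system yields a = -6, b = -1, c = -2.
So f(t) = -6t^2 - t - 2.
The leading coefficient is -6.

-6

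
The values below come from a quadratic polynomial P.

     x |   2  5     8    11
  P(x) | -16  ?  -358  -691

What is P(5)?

The 3 known points determine the degree-2 polynomial uniquely.
Write P(x) = ax^2 + bx + c. Substituting each data point gives a linear system:
  4a + 2b + c = -16
  64a + 8b + c = -358
  121a + 11b + c = -691
Solving the system yields a = -6, b = 3, c = 2.
So P(x) = -6x² + 3x + 2.
Then P(5) = -133.

-133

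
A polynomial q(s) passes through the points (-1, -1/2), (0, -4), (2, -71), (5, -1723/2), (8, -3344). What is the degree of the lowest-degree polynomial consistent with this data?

3

Divided differences on the nodes -1, 0, 2, 5, 8:
  order 0: -1/2  -4  -71  -1723/2  -3344
  order 1: -7/2  -67/2  -527/2  -1655/2
  order 2: -10  -46  -94
  order 3: -6  -6
  order 4: 0
The order-3 divided differences are all -6 (nonzero) and every higher order vanishes, so the data lies on a polynomial of degree exactly 3.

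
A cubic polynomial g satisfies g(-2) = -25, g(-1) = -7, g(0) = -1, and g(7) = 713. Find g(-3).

-67

Using the Lagrange interpolation formula with nodes -2, -1, 0, 7:
  L_0(x) = (x + 1)x(x - 7) / -18
  L_1(x) = (x + 2)x(x - 7) / 8
  L_2(x) = (x + 2)(x + 1)(x - 7) / -14
  L_3(x) = (x + 2)(x + 1)x / 504
Then g(x) = -25·L_0(x) - 7·L_1(x) - 1·L_2(x) + 713·L_3(x).
Expanding and collecting terms gives g(x) = 2x^3 + 4x - 1.
Evaluating at x = -3: g(-3) = -67.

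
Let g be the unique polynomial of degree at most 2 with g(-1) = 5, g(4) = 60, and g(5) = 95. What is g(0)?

0

Using the Lagrange interpolation formula with nodes -1, 4, 5:
  L_0(x) = (x - 4)(x - 5) / 30
  L_1(x) = (x + 1)(x - 5) / -5
  L_2(x) = (x + 1)(x - 4) / 6
Then g(x) = 5·L_0(x) + 60·L_1(x) + 95·L_2(x).
Expanding and collecting terms gives g(x) = 4x² - x.
Evaluating at x = 0: g(0) = 0.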